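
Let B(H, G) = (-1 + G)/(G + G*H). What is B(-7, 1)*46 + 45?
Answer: 45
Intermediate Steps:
B(H, G) = (-1 + G)/(G + G*H)
B(-7, 1)*46 + 45 = ((-1 + 1)/(1*(1 - 7)))*46 + 45 = (1*0/(-6))*46 + 45 = (1*(-1/6)*0)*46 + 45 = 0*46 + 45 = 0 + 45 = 45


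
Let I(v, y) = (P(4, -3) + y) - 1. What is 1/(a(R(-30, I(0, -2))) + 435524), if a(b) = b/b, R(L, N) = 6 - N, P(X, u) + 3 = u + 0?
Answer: 1/435525 ≈ 2.2961e-6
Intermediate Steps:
P(X, u) = -3 + u (P(X, u) = -3 + (u + 0) = -3 + u)
I(v, y) = -7 + y (I(v, y) = ((-3 - 3) + y) - 1 = (-6 + y) - 1 = -7 + y)
a(b) = 1
1/(a(R(-30, I(0, -2))) + 435524) = 1/(1 + 435524) = 1/435525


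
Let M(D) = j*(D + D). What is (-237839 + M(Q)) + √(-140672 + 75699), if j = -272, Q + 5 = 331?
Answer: -415183 + I*√64973 ≈ -4.1518e+5 + 254.9*I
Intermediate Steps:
Q = 326 (Q = -5 + 331 = 326)
M(D) = -544*D (M(D) = -272*(D + D) = -544*D)
(-237839 + M(Q)) + √(-140672 + 75699) = (-237839 - 544*326) + √(-140672 + 75699) = (-237839 - 177344) + √(-64973) = -415183 + I*√64973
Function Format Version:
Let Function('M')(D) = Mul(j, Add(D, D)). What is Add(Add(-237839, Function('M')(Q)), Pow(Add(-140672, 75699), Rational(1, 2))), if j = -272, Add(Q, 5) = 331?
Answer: Add(-415183, Mul(I, Pow(64973, Rational(1, 2)))) ≈ Add(-4.1518e+5, Mul(254.90, I))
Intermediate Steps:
Q = 326 (Q = Add(-5, 331) = 326)
Function('M')(D) = Mul(-544, D) (Function('M')(D) = Mul(-272, Add(D, D)) = Mul(-272, Mul(2, D)) = Mul(-544, D))
Add(Add(-237839, Function('M')(Q)), Pow(Add(-140672, 75699), Rational(1, 2))) = Add(Add(-237839, Mul(-544, 326)), Pow(Add(-140672, 75699), Rational(1, 2))) = Add(Add(-237839, -177344), Pow(-64973, Rational(1, 2))) = Add(-415183, Mul(I, Pow(64973, Rational(1, 2))))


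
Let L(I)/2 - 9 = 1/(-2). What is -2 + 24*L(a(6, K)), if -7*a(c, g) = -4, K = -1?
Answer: 406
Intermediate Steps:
a(c, g) = 4/7 (a(c, g) = -1/7*(-4) = 4/7)
L(I) = 17 (L(I) = 18 + 2/(-2) = 18 + 2*(-1/2) = 18 - 1 = 17)
-2 + 24*L(a(6, K)) = -2 + 24*17 = -2 + 408 = 406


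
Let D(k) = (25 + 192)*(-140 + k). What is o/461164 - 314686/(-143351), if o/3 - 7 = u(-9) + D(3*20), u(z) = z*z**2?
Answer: 68672818079/33054160282 ≈ 2.0776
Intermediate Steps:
u(z) = z**3
D(k) = -30380 + 217*k (D(k) = 217*(-140 + k) = -30380 + 217*k)
o = -54246 (o = 21 + 3*((-9)**3 + (-30380 + 217*(3*20))) = 21 + 3*(-729 + (-30380 + 217*60)) = 21 + 3*(-729 + (-30380 + 13020)) = 21 + 3*(-729 - 17360) = 21 + 3*(-18089) = 21 - 54267 = -54246)
o/461164 - 314686/(-143351) = -54246/461164 - 314686/(-143351) = -54246*1/461164 - 314686*(-1/143351) = -27123/230582 + 314686/143351 = 68672818079/33054160282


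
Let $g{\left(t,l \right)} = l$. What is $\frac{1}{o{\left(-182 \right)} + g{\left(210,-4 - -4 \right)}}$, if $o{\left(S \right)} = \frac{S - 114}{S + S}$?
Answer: $\frac{91}{74} \approx 1.2297$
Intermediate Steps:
$o{\left(S \right)} = \frac{-114 + S}{2 S}$
$\frac{1}{o{\left(-182 \right)} + g{\left(210,-4 - -4 \right)}} = \frac{1}{\frac{-114 - 182}{2 \left(-182\right)} - 0} = \frac{1}{\frac{1}{2} \left(- \frac{1}{182}\right) \left(-296\right) + \left(-4 + 4\right)} = \frac{1}{\frac{74}{91} + 0} = \frac{1}{\frac{74}{91}} = \frac{91}{74}$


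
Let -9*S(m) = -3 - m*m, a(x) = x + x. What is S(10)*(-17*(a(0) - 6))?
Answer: 3502/3 ≈ 1167.3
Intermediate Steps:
a(x) = 2*x
S(m) = ⅓ + m²/9 (S(m) = -(-3 - m*m)/9 = -(-3 - m²)/9 = ⅓ + m²/9)
S(10)*(-17*(a(0) - 6)) = (⅓ + (⅑)*10²)*(-17*(2*0 - 6)) = (⅓ + (⅑)*100)*(-17*(0 - 6)) = (⅓ + 100/9)*(-17*(-6)) = (103/9)*102 = 3502/3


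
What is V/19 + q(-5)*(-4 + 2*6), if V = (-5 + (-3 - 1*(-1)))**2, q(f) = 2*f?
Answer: -1471/19 ≈ -77.421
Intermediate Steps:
V = 49 (V = (-5 + (-3 + 1))**2 = (-5 - 2)**2 = (-7)**2 = 49)
V/19 + q(-5)*(-4 + 2*6) = 49/19 + (2*(-5))*(-4 + 2*6) = 49*(1/19) - 10*(-4 + 12) = 49/19 - 10*8 = 49/19 - 80 = -1471/19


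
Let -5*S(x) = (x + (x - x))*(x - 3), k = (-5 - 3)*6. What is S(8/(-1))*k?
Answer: 4224/5 ≈ 844.80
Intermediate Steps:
k = -48 (k = -8*6 = -48)
S(x) = -x*(-3 + x)/5 (S(x) = -(x + (x - x))*(x - 3)/5 = -(x + 0)*(-3 + x)/5 = -x*(-3 + x)/5)
S(8/(-1))*k = ((8/(-1))*(3 - 8/(-1))/5)*(-48) = ((8*(-1))*(3 - 8*(-1))/5)*(-48) = ((⅕)*(-8)*(3 - 1*(-8)))*(-48) = ((⅕)*(-8)*(3 + 8))*(-48) = ((⅕)*(-8)*11)*(-48) = -88/5*(-48) = 4224/5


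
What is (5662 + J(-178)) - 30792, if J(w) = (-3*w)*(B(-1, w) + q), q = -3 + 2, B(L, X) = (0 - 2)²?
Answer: -23528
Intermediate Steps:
B(L, X) = 4 (B(L, X) = (-2)² = 4)
q = -1
J(w) = -9*w (J(w) = (-3*w)*(4 - 1) = -3*w*3 = -9*w)
(5662 + J(-178)) - 30792 = (5662 - 9*(-178)) - 30792 = (5662 + 1602) - 30792 = 7264 - 30792 = -23528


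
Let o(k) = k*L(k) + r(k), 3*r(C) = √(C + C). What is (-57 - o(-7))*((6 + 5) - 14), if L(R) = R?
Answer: 318 + I*√14 ≈ 318.0 + 3.7417*I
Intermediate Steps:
r(C) = √2*√C/3 (r(C) = √(C + C)/3 = √(2*C)/3 = (√2*√C)/3 = √2*√C/3)
o(k) = k² + √2*√k/3 (o(k) = k*k + √2*√k/3 = k² + √2*√k/3)
(-57 - o(-7))*((6 + 5) - 14) = (-57 - ((-7)² + √2*√(-7)/3))*((6 + 5) - 14) = (-57 - (49 + √2*(I*√7)/3))*(11 - 14) = (-57 - (49 + I*√14/3))*(-3) = (-57 + (-49 - I*√14/3))*(-3) = (-106 - I*√14/3)*(-3) = 318 + I*√14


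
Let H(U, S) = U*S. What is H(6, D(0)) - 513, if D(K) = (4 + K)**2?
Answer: -417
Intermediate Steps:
H(U, S) = S*U
H(6, D(0)) - 513 = (4 + 0)**2*6 - 513 = 4**2*6 - 513 = 16*6 - 513 = 96 - 513 = -417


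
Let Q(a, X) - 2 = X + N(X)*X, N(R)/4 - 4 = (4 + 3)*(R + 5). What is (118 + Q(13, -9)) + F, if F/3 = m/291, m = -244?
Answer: 94331/97 ≈ 972.48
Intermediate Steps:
F = -244/97 (F = 3*(-244/291) = -244/97 ≈ -2.5155)
N(R) = 156 + 28*R (N(R) = 16 + 4*((4 + 3)*(R + 5)) = 16 + 4*(7*(5 + R)) = 16 + 4*(35 + 7*R) = 16 + (140 + 28*R) = 156 + 28*R)
Q(a, X) = 2 + X + X*(156 + 28*X) (Q(a, X) = 2 + (X + (156 + 28*X)*X) = 2 + (X + X*(156 + 28*X)) = 2 + X + X*(156 + 28*X))
(118 + Q(13, -9)) + F = (118 + (2 + 28*(-9)² + 157*(-9))) - 244/97 = (118 + (2 + 28*81 - 1413)) - 244/97 = (118 + (2 + 2268 - 1413)) - 244/97 = (118 + 857) - 244/97 = 975 - 244/97 = 94331/97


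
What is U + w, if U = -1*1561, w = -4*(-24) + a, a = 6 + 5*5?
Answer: -1434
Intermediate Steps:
a = 31 (a = 6 + 25 = 31)
w = 127 (w = -4*(-24) + 31 = 96 + 31 = 127)
U = -1561
U + w = -1561 + 127 = -1434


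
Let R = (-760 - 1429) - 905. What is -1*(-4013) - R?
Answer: 7107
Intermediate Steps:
R = -3094 (R = -2189 - 905 = -3094)
-1*(-4013) - R = -1*(-4013) - 1*(-3094) = 4013 + 3094 = 7107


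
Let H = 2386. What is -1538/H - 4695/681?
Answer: -2041608/270811 ≈ -7.5389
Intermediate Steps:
-1538/H - 4695/681 = -1538/2386 - 4695/681 = -1538*1/2386 - 4695*1/681 = -769/1193 - 1565/227 = -2041608/270811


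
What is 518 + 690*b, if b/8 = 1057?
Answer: 5835158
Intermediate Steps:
b = 8456 (b = 8*1057 = 8456)
518 + 690*b = 518 + 690*8456 = 518 + 5834640 = 5835158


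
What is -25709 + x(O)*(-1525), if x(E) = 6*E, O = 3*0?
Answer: -25709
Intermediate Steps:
O = 0
-25709 + x(O)*(-1525) = -25709 + (6*0)*(-1525) = -25709 + 0*(-1525) = -25709 + 0 = -25709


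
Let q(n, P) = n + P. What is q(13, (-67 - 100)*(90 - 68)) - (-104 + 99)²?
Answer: -3686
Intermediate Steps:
q(n, P) = P + n
q(13, (-67 - 100)*(90 - 68)) - (-104 + 99)² = ((-67 - 100)*(90 - 68) + 13) - (-104 + 99)² = (-167*22 + 13) - 1*(-5)² = (-3674 + 13) - 1*25 = -3661 - 25 = -3686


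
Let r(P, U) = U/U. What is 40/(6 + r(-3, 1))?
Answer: 40/7 ≈ 5.7143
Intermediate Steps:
r(P, U) = 1
40/(6 + r(-3, 1)) = 40/(6 + 1) = 40/7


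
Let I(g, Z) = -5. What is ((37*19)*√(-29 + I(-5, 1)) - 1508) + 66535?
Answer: 65027 + 703*I*√34 ≈ 65027.0 + 4099.2*I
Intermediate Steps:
((37*19)*√(-29 + I(-5, 1)) - 1508) + 66535 = ((37*19)*√(-29 - 5) - 1508) + 66535 = (703*√(-34) - 1508) + 66535 = (703*(I*√34) - 1508) + 66535 = (703*I*√34 - 1508) + 66535 = (-1508 + 703*I*√34) + 66535 = 65027 + 703*I*√34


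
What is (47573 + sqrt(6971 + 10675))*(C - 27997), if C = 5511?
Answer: -1069726478 - 22486*sqrt(17646) ≈ -1.0727e+9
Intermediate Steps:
(47573 + sqrt(6971 + 10675))*(C - 27997) = (47573 + sqrt(6971 + 10675))*(5511 - 27997) = (47573 + sqrt(17646))*(-22486) = -1069726478 - 22486*sqrt(17646)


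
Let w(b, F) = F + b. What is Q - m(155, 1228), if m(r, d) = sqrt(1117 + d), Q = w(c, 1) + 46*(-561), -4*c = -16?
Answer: -25801 - sqrt(2345) ≈ -25849.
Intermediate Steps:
c = 4 (c = -1/4*(-16) = 4)
Q = -25801 (Q = (1 + 4) + 46*(-561) = 5 - 25806 = -25801)
Q - m(155, 1228) = -25801 - sqrt(1117 + 1228) = -25801 - sqrt(2345)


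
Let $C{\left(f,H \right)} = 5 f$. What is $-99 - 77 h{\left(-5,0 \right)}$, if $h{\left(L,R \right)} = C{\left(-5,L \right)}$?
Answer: $1826$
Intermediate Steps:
$h{\left(L,R \right)} = -25$ ($h{\left(L,R \right)} = 5 \left(-5\right) = -25$)
$-99 - 77 h{\left(-5,0 \right)} = -99 - -1925 = -99 + 1925 = 1826$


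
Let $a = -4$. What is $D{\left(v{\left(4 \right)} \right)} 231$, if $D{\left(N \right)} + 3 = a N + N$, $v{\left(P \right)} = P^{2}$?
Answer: $-11781$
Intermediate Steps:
$D{\left(N \right)} = -3 - 3 N$ ($D{\left(N \right)} = -3 + \left(- 4 N + N\right) = -3 - 3 N$)
$D{\left(v{\left(4 \right)} \right)} 231 = \left(-3 - 3 \cdot 4^{2}\right) 231 = \left(-3 - 48\right) 231 = \left(-51\right) 231 = -11781$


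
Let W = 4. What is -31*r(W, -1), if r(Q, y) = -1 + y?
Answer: 62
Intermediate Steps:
-31*r(W, -1) = -31*(-1 - 1) = -31*(-2) = 62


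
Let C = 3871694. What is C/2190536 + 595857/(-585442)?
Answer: 240351517349/320607944228 ≈ 0.74967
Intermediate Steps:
C/2190536 + 595857/(-585442) = 3871694/2190536 + 595857/(-585442) = 3871694*(1/2190536) + 595857*(-1/585442) = 1935847/1095268 - 595857/585442 = 240351517349/320607944228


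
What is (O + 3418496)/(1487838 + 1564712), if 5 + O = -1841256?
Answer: 315447/610510 ≈ 0.51669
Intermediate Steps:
O = -1841261 (O = -5 - 1841256 = -1841261)
(O + 3418496)/(1487838 + 1564712) = (-1841261 + 3418496)/(1487838 + 1564712) = 1577235/3052550 = 1577235*(1/3052550) = 315447/610510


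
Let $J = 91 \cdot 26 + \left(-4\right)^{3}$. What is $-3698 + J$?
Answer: $-1396$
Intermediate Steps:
$J = 2302$ ($J = 2366 - 64 = 2302$)
$-3698 + J = -3698 + 2302 = -1396$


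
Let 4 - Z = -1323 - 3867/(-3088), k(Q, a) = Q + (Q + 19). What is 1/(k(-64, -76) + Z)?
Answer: 3088/3757317 ≈ 0.00082186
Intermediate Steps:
k(Q, a) = 19 + 2*Q (k(Q, a) = Q + (19 + Q) = 19 + 2*Q)
Z = 4093909/3088 (Z = 4 - (-1323 - 3867/(-3088)) = 4 - (-1323 - 3867*(-1/3088)) = 4 - (-1323 + 3867/3088) = 4 - 1*(-4081557/3088) = 4 + 4081557/3088 = 4093909/3088 ≈ 1325.7)
1/(k(-64, -76) + Z) = 1/((19 + 2*(-64)) + 4093909/3088) = 1/((19 - 128) + 4093909/3088) = 1/(-109 + 4093909/3088) = 1/(3757317/3088) = 3088/3757317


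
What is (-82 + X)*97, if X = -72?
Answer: -14938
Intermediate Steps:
(-82 + X)*97 = (-82 - 72)*97 = -154*97 = -14938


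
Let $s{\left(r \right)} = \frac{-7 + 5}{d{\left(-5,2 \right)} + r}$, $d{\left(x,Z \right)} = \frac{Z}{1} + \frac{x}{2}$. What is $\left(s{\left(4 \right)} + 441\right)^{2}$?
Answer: $\frac{9504889}{49} \approx 1.9398 \cdot 10^{5}$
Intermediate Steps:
$d{\left(x,Z \right)} = Z + \frac{x}{2}$ ($d{\left(x,Z \right)} = Z 1 + x \frac{1}{2} = Z + \frac{x}{2}$)
$s{\left(r \right)} = - \frac{2}{- \frac{1}{2} + r}$ ($s{\left(r \right)} = \frac{-7 + 5}{\left(2 + \frac{1}{2} \left(-5\right)\right) + r} = - \frac{2}{\left(2 - \frac{5}{2}\right) + r} = - \frac{2}{- \frac{1}{2} + r}$)
$\left(s{\left(4 \right)} + 441\right)^{2} = \left(- \frac{4}{-1 + 2 \cdot 4} + 441\right)^{2} = \left(- \frac{4}{-1 + 8} + 441\right)^{2} = \left(- \frac{4}{7} + 441\right)^{2} = \left(\frac{3083}{7}\right)^{2} = \frac{9504889}{49}$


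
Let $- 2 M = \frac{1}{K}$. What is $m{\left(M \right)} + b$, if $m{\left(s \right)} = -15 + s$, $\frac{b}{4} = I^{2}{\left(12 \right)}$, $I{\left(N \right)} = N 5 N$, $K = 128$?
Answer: $\frac{530837759}{256} \approx 2.0736 \cdot 10^{6}$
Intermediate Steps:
$I{\left(N \right)} = 5 N^{2}$ ($I{\left(N \right)} = 5 N N = 5 N^{2}$)
$M = - \frac{1}{256}$ ($M = - \frac{1}{2 \cdot 128} = \left(- \frac{1}{2}\right) \frac{1}{128} = - \frac{1}{256} \approx -0.0039063$)
$b = 2073600$ ($b = 4 \left(5 \cdot 12^{2}\right)^{2} = 4 \left(5 \cdot 144\right)^{2} = 4 \cdot 720^{2} = 4 \cdot 518400 = 2073600$)
$m{\left(M \right)} + b = \left(-15 - \frac{1}{256}\right) + 2073600 = - \frac{3841}{256} + 2073600 = \frac{530837759}{256}$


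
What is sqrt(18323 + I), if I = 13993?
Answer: 2*sqrt(8079) ≈ 179.77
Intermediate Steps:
sqrt(18323 + I) = sqrt(18323 + 13993) = sqrt(32316) = 2*sqrt(8079)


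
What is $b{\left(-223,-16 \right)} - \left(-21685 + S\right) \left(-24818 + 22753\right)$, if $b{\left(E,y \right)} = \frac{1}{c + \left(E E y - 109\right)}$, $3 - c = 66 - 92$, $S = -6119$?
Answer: $- \frac{45687848653441}{795744} \approx -5.7415 \cdot 10^{7}$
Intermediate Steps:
$c = 29$ ($c = 3 - \left(66 - 92\right) = 3 - -26 = 3 + 26 = 29$)
$b{\left(E,y \right)} = \frac{1}{-80 + y E^{2}}$ ($b{\left(E,y \right)} = \frac{1}{29 + \left(E E y - 109\right)} = \frac{1}{29 + \left(E^{2} y - 109\right)} = \frac{1}{29 + \left(y E^{2} - 109\right)} = \frac{1}{29 + \left(-109 + y E^{2}\right)} = \frac{1}{-80 + y E^{2}}$)
$b{\left(-223,-16 \right)} - \left(-21685 + S\right) \left(-24818 + 22753\right) = \frac{1}{-80 - 16 \left(-223\right)^{2}} - \left(-21685 - 6119\right) \left(-24818 + 22753\right) = \frac{1}{-80 - 795664} - \left(-27804\right) \left(-2065\right) = \frac{1}{-80 - 795664} - 57415260 = \frac{1}{-795744} - 57415260 = - \frac{1}{795744} - 57415260 = - \frac{45687848653441}{795744}$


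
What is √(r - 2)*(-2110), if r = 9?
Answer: -2110*√7 ≈ -5582.5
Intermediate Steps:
√(r - 2)*(-2110) = √(9 - 2)*(-2110) = √7*(-2110) = -2110*√7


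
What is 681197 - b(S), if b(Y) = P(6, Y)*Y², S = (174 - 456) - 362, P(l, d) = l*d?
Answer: 1603221101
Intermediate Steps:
P(l, d) = d*l
S = -644 (S = -282 - 362 = -644)
b(Y) = 6*Y³ (b(Y) = (Y*6)*Y² = (6*Y)*Y² = 6*Y³)
681197 - b(S) = 681197 - 6*(-644)³ = 681197 - 6*(-267089984) = 681197 - 1*(-1602539904) = 681197 + 1602539904 = 1603221101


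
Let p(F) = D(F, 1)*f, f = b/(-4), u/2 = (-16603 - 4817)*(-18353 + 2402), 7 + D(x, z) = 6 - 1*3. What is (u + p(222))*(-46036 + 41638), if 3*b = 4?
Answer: -3005333020184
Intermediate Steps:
b = 4/3 (b = (⅓)*4 = 4/3 ≈ 1.3333)
D(x, z) = -4 (D(x, z) = -7 + (6 - 1*3) = -7 + (6 - 3) = -7 + 3 = -4)
u = 683340840 (u = 2*((-16603 - 4817)*(-18353 + 2402)) = 2*(-21420*(-15951)) = 2*341670420 = 683340840)
f = -⅓ (f = (4/3)/(-4) = (4/3)*(-¼) = -⅓ ≈ -0.33333)
p(F) = 4/3 (p(F) = -4*(-⅓) = 4/3)
(u + p(222))*(-46036 + 41638) = (683340840 + 4/3)*(-46036 + 41638) = (2050022524/3)*(-4398) = -3005333020184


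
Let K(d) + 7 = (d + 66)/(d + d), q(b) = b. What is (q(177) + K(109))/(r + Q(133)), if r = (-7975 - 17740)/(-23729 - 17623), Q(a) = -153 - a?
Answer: -769870860/1286304313 ≈ -0.59851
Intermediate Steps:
K(d) = -7 + (66 + d)/(2*d) (K(d) = -7 + (d + 66)/(d + d) = -7 + (66 + d)/((2*d)) = -7 + (66 + d)*(1/(2*d)) = -7 + (66 + d)/(2*d))
r = 25715/41352 (r = -25715/(-41352) = -25715*(-1/41352) = 25715/41352 ≈ 0.62186)
(q(177) + K(109))/(r + Q(133)) = (177 + (-13/2 + 33/109))/(25715/41352 + (-153 - 1*133)) = (177 + (-13/2 + 33*(1/109)))/(25715/41352 + (-153 - 133)) = (177 + (-13/2 + 33/109))/(25715/41352 - 286) = (177 - 1351/218)/(-11800957/41352) = (37235/218)*(-41352/11800957) = -769870860/1286304313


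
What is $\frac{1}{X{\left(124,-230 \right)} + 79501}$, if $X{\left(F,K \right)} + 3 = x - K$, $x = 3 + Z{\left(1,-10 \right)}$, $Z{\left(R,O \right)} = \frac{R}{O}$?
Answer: $\frac{10}{797309} \approx 1.2542 \cdot 10^{-5}$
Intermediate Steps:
$x = \frac{29}{10}$ ($x = 3 + 1 \frac{1}{-10} = 3 + 1 \left(- \frac{1}{10}\right) = 3 - \frac{1}{10} = \frac{29}{10} \approx 2.9$)
$X{\left(F,K \right)} = - \frac{1}{10} - K$ ($X{\left(F,K \right)} = -3 - \left(- \frac{29}{10} + K\right) = - \frac{1}{10} - K$)
$\frac{1}{X{\left(124,-230 \right)} + 79501} = \frac{1}{\left(- \frac{1}{10} - -230\right) + 79501} = \frac{1}{\left(- \frac{1}{10} + 230\right) + 79501} = \frac{1}{\frac{2299}{10} + 79501} = \frac{1}{\frac{797309}{10}} = \frac{10}{797309}$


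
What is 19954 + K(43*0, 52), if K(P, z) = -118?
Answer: 19836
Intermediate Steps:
19954 + K(43*0, 52) = 19954 - 118 = 19836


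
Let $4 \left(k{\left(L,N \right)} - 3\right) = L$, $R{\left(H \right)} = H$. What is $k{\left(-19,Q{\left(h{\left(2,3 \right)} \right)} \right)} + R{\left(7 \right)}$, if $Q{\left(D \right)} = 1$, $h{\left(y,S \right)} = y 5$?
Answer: $\frac{21}{4} \approx 5.25$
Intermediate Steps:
$h{\left(y,S \right)} = 5 y$
$k{\left(L,N \right)} = 3 + \frac{L}{4}$
$k{\left(-19,Q{\left(h{\left(2,3 \right)} \right)} \right)} + R{\left(7 \right)} = \left(3 + \frac{1}{4} \left(-19\right)\right) + 7 = \left(3 - \frac{19}{4}\right) + 7 = - \frac{7}{4} + 7 = \frac{21}{4}$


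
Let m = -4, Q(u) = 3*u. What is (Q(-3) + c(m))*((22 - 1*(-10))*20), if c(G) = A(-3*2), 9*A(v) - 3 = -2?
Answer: -51200/9 ≈ -5688.9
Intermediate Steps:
A(v) = 1/9 (A(v) = 1/3 + (1/9)*(-2) = 1/3 - 2/9 = 1/9)
c(G) = 1/9
(Q(-3) + c(m))*((22 - 1*(-10))*20) = (3*(-3) + 1/9)*((22 - 1*(-10))*20) = (-9 + 1/9)*((22 + 10)*20) = -2560*20/9 = -80/9*640 = -51200/9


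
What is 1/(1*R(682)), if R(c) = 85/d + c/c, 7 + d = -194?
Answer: 201/116 ≈ 1.7328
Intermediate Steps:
d = -201 (d = -7 - 194 = -201)
R(c) = 116/201 (R(c) = 85/(-201) + c/c = 85*(-1/201) + 1 = -85/201 + 1 = 116/201)
1/(1*R(682)) = 1/(1*(116/201)) = 1/(116/201) = 201/116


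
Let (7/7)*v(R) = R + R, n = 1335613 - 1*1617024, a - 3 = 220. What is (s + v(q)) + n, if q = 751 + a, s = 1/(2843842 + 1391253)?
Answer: -1183552353984/4235095 ≈ -2.7946e+5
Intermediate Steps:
a = 223 (a = 3 + 220 = 223)
n = -281411 (n = 1335613 - 1617024 = -281411)
s = 1/4235095 ≈ 2.3612e-7
q = 974 (q = 751 + 223 = 974)
v(R) = 2*R (v(R) = R + R = 2*R)
(s + v(q)) + n = (1/4235095 + 2*974) - 281411 = (1/4235095 + 1948) - 281411 = 8249965061/4235095 - 281411 = -1183552353984/4235095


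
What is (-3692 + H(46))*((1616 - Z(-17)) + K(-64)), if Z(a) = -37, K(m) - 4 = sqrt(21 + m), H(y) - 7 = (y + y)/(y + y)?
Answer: -6104388 - 3684*I*sqrt(43) ≈ -6.1044e+6 - 24158.0*I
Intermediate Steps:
H(y) = 8 (H(y) = 7 + (y + y)/(y + y) = 7 + (2*y)/((2*y)) = 7 + (2*y)*(1/(2*y)) = 7 + 1 = 8)
K(m) = 4 + sqrt(21 + m)
(-3692 + H(46))*((1616 - Z(-17)) + K(-64)) = (-3692 + 8)*((1616 - 1*(-37)) + (4 + sqrt(21 - 64))) = -3684*((1616 + 37) + (4 + sqrt(-43))) = -3684*(1653 + (4 + I*sqrt(43))) = -3684*(1657 + I*sqrt(43)) = -6104388 - 3684*I*sqrt(43)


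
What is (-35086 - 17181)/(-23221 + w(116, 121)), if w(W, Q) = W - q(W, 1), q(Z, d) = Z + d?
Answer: 52267/23222 ≈ 2.2508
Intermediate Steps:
w(W, Q) = -1 (w(W, Q) = W - (W + 1) = W - (1 + W) = W + (-1 - W) = -1)
(-35086 - 17181)/(-23221 + w(116, 121)) = (-35086 - 17181)/(-23221 - 1) = -52267/(-23222) = -52267*(-1/23222) = 52267/23222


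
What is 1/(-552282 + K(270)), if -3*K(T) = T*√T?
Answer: -92047/50835536754 + 15*√30/16945178918 ≈ -1.8058e-6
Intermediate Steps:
K(T) = -T^(3/2)/3 (K(T) = -T*√T/3 = -T^(3/2)/3)
1/(-552282 + K(270)) = 1/(-552282 - 270*√30)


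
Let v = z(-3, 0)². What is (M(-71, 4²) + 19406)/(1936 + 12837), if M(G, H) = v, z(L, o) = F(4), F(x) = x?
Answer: 19422/14773 ≈ 1.3147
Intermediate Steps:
z(L, o) = 4
v = 16 (v = 4² = 16)
M(G, H) = 16
(M(-71, 4²) + 19406)/(1936 + 12837) = (16 + 19406)/(1936 + 12837) = 19422/14773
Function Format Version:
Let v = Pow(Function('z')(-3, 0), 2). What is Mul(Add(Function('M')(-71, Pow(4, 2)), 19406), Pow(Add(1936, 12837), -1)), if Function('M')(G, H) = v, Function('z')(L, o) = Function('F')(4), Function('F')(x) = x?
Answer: Rational(19422, 14773) ≈ 1.3147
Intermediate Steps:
Function('z')(L, o) = 4
v = 16 (v = Pow(4, 2) = 16)
Function('M')(G, H) = 16
Mul(Add(Function('M')(-71, Pow(4, 2)), 19406), Pow(Add(1936, 12837), -1)) = Mul(Add(16, 19406), Pow(Add(1936, 12837), -1)) = Mul(19422, Pow(14773, -1)) = Mul(19422, Rational(1, 14773)) = Rational(19422, 14773)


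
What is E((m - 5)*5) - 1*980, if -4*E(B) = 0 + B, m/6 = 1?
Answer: -3925/4 ≈ -981.25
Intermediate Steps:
m = 6 (m = 6*1 = 6)
E(B) = -B/4 (E(B) = -(0 + B)/4 = -B/4)
E((m - 5)*5) - 1*980 = -(6 - 5)*5/4 - 1*980 = -5/4 - 980 = -3925/4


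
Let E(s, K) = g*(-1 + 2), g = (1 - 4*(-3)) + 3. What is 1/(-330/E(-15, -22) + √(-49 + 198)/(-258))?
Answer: -21966120/453048841 + 4128*√149/453048841 ≈ -0.048374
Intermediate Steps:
g = 16 (g = (1 + 12) + 3 = 13 + 3 = 16)
E(s, K) = 16 (E(s, K) = 16*(-1 + 2) = 16*1 = 16)
1/(-330/E(-15, -22) + √(-49 + 198)/(-258)) = 1/(-330/16 + √(-49 + 198)/(-258)) = 1/(-330*1/16 + √149*(-1/258)) = 1/(-165/8 - √149/258)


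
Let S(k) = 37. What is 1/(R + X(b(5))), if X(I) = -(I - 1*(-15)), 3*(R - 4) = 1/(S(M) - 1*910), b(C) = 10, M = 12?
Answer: -2619/55000 ≈ -0.047618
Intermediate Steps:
R = 10475/2619 (R = 4 + 1/(3*(37 - 1*910)) = 4 + 1/(3*(37 - 910)) = 4 + (⅓)/(-873) = 4 + (⅓)*(-1/873) = 4 - 1/2619 = 10475/2619 ≈ 3.9996)
X(I) = -15 - I (X(I) = -(I + 15) = -(15 + I) = -15 - I)
1/(R + X(b(5))) = 1/(10475/2619 + (-15 - 1*10)) = 1/(10475/2619 + (-15 - 10)) = 1/(10475/2619 - 25) = 1/(-55000/2619) = -2619/55000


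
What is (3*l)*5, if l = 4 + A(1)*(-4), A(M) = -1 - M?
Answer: 180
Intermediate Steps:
l = 12 (l = 4 + (-1 - 1*1)*(-4) = 4 + (-1 - 1)*(-4) = 4 - 2*(-4) = 4 + 8 = 12)
(3*l)*5 = (3*12)*5 = 36*5 = 180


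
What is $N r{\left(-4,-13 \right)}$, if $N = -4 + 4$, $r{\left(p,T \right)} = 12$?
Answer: $0$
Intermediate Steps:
$N = 0$
$N r{\left(-4,-13 \right)} = 0 \cdot 12 = 0$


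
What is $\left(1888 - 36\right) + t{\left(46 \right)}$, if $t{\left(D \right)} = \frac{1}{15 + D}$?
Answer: $\frac{112973}{61} \approx 1852.0$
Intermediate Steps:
$\left(1888 - 36\right) + t{\left(46 \right)} = \left(1888 - 36\right) + \frac{1}{15 + 46} = 1852 + \frac{1}{61} = \frac{112973}{61}$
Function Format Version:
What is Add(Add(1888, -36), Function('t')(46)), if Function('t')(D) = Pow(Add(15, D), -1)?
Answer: Rational(112973, 61) ≈ 1852.0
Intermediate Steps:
Add(Add(1888, -36), Function('t')(46)) = Add(Add(1888, -36), Pow(Add(15, 46), -1)) = Add(1852, Pow(61, -1)) = Add(1852, Rational(1, 61)) = Rational(112973, 61)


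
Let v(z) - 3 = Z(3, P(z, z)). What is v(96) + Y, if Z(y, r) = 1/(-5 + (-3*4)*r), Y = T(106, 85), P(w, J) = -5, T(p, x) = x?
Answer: 4841/55 ≈ 88.018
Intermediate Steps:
Y = 85
Z(y, r) = 1/(-5 - 12*r)
v(z) = 166/55 (v(z) = 3 - 1/(5 + 12*(-5)) = 3 - 1/(5 - 60) = 3 - 1/(-55) = 3 - 1*(-1/55) = 3 + 1/55 = 166/55)
v(96) + Y = 166/55 + 85 = 4841/55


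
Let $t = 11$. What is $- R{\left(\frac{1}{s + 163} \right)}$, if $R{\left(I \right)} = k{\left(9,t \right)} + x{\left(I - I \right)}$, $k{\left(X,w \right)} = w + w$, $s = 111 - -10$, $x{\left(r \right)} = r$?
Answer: $-22$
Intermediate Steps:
$s = 121$ ($s = 111 + 10 = 121$)
$k{\left(X,w \right)} = 2 w$
$R{\left(I \right)} = 22$ ($R{\left(I \right)} = 2 \cdot 11 + \left(I - I\right) = 22 + 0 = 22$)
$- R{\left(\frac{1}{s + 163} \right)} = \left(-1\right) 22 = -22$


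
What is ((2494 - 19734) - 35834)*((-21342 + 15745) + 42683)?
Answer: -1968302364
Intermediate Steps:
((2494 - 19734) - 35834)*((-21342 + 15745) + 42683) = (-17240 - 35834)*(-5597 + 42683) = -53074*37086 = -1968302364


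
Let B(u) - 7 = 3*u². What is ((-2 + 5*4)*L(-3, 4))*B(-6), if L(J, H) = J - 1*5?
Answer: -16560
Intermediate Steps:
L(J, H) = -5 + J (L(J, H) = J - 5 = -5 + J)
B(u) = 7 + 3*u²
((-2 + 5*4)*L(-3, 4))*B(-6) = ((-2 + 5*4)*(-5 - 3))*(7 + 3*(-6)²) = ((-2 + 20)*(-8))*(7 + 3*36) = (18*(-8))*(7 + 108) = -144*115 = -16560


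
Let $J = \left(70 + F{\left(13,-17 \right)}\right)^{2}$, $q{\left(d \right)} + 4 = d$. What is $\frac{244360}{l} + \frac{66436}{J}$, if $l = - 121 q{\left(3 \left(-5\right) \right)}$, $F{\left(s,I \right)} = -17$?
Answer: $\frac{839143604}{6457891} \approx 129.94$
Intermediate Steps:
$q{\left(d \right)} = -4 + d$
$l = 2299$ ($l = - 121 \left(-4 + 3 \left(-5\right)\right) = - 121 \left(-4 - 15\right) = \left(-121\right) \left(-19\right) = 2299$)
$J = 2809$ ($J = \left(70 - 17\right)^{2} = 53^{2} = 2809$)
$\frac{244360}{l} + \frac{66436}{J} = \frac{244360}{2299} + \frac{66436}{2809} = \frac{839143604}{6457891}$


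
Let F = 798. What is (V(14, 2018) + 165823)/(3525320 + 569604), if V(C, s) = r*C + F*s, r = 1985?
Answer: 1803977/4094924 ≈ 0.44054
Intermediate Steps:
V(C, s) = 798*s + 1985*C (V(C, s) = 1985*C + 798*s = 798*s + 1985*C)
(V(14, 2018) + 165823)/(3525320 + 569604) = ((798*2018 + 1985*14) + 165823)/(3525320 + 569604) = ((1610364 + 27790) + 165823)/4094924 = (1638154 + 165823)*(1/4094924) = 1803977*(1/4094924) = 1803977/4094924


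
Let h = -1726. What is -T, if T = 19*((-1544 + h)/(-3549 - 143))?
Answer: -31065/1846 ≈ -16.828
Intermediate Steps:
T = 31065/1846 (T = 19*((-1544 - 1726)/(-3549 - 143)) = 19*(-3270/(-3692)) = 19*(-3270*(-1/3692)) = 19*(1635/1846) = 31065/1846 ≈ 16.828)
-T = -1*31065/1846 = -31065/1846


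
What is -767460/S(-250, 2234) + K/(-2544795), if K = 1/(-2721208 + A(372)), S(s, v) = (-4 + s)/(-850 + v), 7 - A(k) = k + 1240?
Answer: 3679869877680659137327/879983115358545 ≈ 4.1818e+6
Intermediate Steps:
A(k) = -1233 - k (A(k) = 7 - (k + 1240) = 7 - (1240 + k) = 7 + (-1240 - k) = -1233 - k)
S(s, v) = (-4 + s)/(-850 + v)
K = -1/2722813 (K = 1/(-2721208 + (-1233 - 1*372)) = 1/(-2721208 + (-1233 - 372)) = 1/(-2721208 - 1605) = 1/(-2722813) = -1/2722813 ≈ -3.6727e-7)
-767460/S(-250, 2234) + K/(-2544795) = -767460*(-850 + 2234)/(-4 - 250) - 1/2722813/(-2544795) = -767460/(-254/1384) - 1/2722813*(-1/2544795) = -767460/((1/1384)*(-254)) + 1/6929000908335 = -767460/(-127/692) + 1/6929000908335 = -767460*(-692/127) + 1/6929000908335 = 531082320/127 + 1/6929000908335 = 3679869877680659137327/879983115358545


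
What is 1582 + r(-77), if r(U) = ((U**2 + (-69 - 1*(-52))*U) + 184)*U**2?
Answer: 44006620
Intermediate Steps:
r(U) = U**2*(184 + U**2 - 17*U) (r(U) = ((U**2 + (-69 + 52)*U) + 184)*U**2 = ((U**2 - 17*U) + 184)*U**2 = (184 + U**2 - 17*U)*U**2 = U**2*(184 + U**2 - 17*U))
1582 + r(-77) = 1582 + (-77)**2*(184 + (-77)**2 - 17*(-77)) = 1582 + 5929*(184 + 5929 + 1309) = 1582 + 5929*7422 = 1582 + 44005038 = 44006620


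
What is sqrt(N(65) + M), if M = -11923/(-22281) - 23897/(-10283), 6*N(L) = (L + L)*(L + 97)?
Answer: 2*sqrt(19200723883683927)/4675827 ≈ 59.269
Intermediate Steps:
N(L) = L*(97 + L)/3 (N(L) = ((L + L)*(L + 97))/6 = ((2*L)*(97 + L))/6 = (2*L*(97 + L))/6 = L*(97 + L)/3)
M = 13368434/4675827 (M = -11923*(-1/22281) - 23897*(-1/10283) = 11923/22281 + 23897/10283 = 13368434/4675827 ≈ 2.8591)
sqrt(N(65) + M) = sqrt((1/3)*65*(97 + 65) + 13368434/4675827) = sqrt((1/3)*65*162 + 13368434/4675827) = sqrt(3510 + 13368434/4675827) = sqrt(16425521204/4675827) = 2*sqrt(19200723883683927)/4675827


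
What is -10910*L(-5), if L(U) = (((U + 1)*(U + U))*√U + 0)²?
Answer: 87280000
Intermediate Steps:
L(U) = 4*U³*(1 + U)² (L(U) = (((1 + U)*(2*U))*√U + 0)² = ((2*U*(1 + U))*√U + 0)² = (2*U^(3/2)*(1 + U) + 0)² = (2*U^(3/2)*(1 + U))² = 4*U³*(1 + U)²)
-10910*L(-5) = -43640*(-5)³*(1 - 5)² = -43640*(-125)*(-4)² = -43640*(-125)*16 = -10910*(-8000) = 87280000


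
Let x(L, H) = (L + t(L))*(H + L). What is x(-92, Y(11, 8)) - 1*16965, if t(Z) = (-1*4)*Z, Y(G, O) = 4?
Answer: -41253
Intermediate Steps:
t(Z) = -4*Z
x(L, H) = -3*L*(H + L) (x(L, H) = (L - 4*L)*(H + L) = (-3*L)*(H + L) = -3*L*(H + L))
x(-92, Y(11, 8)) - 1*16965 = 3*(-92)*(-1*4 - 1*(-92)) - 1*16965 = 3*(-92)*(-4 + 92) - 16965 = 3*(-92)*88 - 16965 = -24288 - 16965 = -41253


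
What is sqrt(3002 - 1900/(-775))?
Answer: 19*sqrt(7998)/31 ≈ 54.813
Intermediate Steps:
sqrt(3002 - 1900/(-775)) = sqrt(3002 - 1900*(-1/775)) = sqrt(3002 + 76/31) = sqrt(93138/31) = 19*sqrt(7998)/31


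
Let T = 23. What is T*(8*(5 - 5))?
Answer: 0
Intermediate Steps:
T*(8*(5 - 5)) = 23*(8*(5 - 5)) = 23*(8*0) = 23*0 = 0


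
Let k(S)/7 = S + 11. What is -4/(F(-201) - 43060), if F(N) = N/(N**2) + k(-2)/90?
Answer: 8040/86549203 ≈ 9.2895e-5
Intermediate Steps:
k(S) = 77 + 7*S (k(S) = 7*(S + 11) = 7*(11 + S) = 77 + 7*S)
F(N) = 7/10 + 1/N (F(N) = N/(N**2) + (77 + 7*(-2))/90 = N/N**2 + (77 - 14)*(1/90) = 1/N + 63*(1/90) = 1/N + 7/10 = 7/10 + 1/N)
-4/(F(-201) - 43060) = -4/((7/10 + 1/(-201)) - 43060) = -4/((7/10 - 1/201) - 43060) = -4/(1397/2010 - 43060) = -4/(-86549203/2010) = -2010/86549203*(-4) = 8040/86549203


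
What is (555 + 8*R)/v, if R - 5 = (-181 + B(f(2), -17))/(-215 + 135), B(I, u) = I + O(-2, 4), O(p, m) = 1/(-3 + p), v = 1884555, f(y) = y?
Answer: 15323/47113875 ≈ 0.00032523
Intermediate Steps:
B(I, u) = -1/5 + I (B(I, u) = I + 1/(-3 - 2) = I + 1/(-5) = I - 1/5 = -1/5 + I)
R = 181/25 (R = 5 + (-181 + (-1/5 + 2))/(-215 + 135) = 5 + (-181 + 9/5)/(-80) = 5 - 896/5*(-1/80) = 5 + 56/25 = 181/25 ≈ 7.2400)
(555 + 8*R)/v = (555 + 8*(181/25))/1884555 = (555 + 1448/25)*(1/1884555) = (15323/25)*(1/1884555) = 15323/47113875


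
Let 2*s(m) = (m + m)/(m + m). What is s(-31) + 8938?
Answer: 17877/2 ≈ 8938.5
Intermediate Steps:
s(m) = ½ (s(m) = ((m + m)/(m + m))/2 = ((2*m)/((2*m)))/2 = ((2*m)*(1/(2*m)))/2 = (½)*1 = ½)
s(-31) + 8938 = ½ + 8938 = 17877/2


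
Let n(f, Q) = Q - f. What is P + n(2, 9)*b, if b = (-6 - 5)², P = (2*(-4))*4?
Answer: 815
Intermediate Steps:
P = -32 (P = -8*4 = -32)
b = 121 (b = (-11)² = 121)
P + n(2, 9)*b = -32 + (9 - 1*2)*121 = -32 + (9 - 2)*121 = -32 + 7*121 = -32 + 847 = 815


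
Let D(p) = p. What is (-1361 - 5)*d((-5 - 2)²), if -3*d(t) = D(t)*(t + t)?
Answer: 6559532/3 ≈ 2.1865e+6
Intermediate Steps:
d(t) = -2*t²/3 (d(t) = -t*(t + t)/3 = -t*2*t/3 = -2*t²/3)
(-1361 - 5)*d((-5 - 2)²) = (-1361 - 5)*(-2*(-5 - 2)⁴/3) = -(-2732)*((-7)²)²/3 = -(-2732)*49²/3 = -(-2732)*2401/3 = -1366*(-4802/3) = 6559532/3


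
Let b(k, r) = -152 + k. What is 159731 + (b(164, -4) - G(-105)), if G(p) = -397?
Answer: 160140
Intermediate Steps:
159731 + (b(164, -4) - G(-105)) = 159731 + ((-152 + 164) - 1*(-397)) = 159731 + (12 + 397) = 159731 + 409 = 160140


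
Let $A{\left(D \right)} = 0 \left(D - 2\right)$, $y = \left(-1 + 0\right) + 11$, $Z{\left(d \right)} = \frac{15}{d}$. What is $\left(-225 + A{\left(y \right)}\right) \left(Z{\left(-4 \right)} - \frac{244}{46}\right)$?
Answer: $\frac{187425}{92} \approx 2037.2$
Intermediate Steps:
$y = 10$ ($y = -1 + 11 = 10$)
$A{\left(D \right)} = 0$ ($A{\left(D \right)} = 0 \left(-2 + D\right) = 0$)
$\left(-225 + A{\left(y \right)}\right) \left(Z{\left(-4 \right)} - \frac{244}{46}\right) = \left(-225 + 0\right) \left(\frac{15}{-4} - \frac{244}{46}\right) = - 225 \left(15 \left(- \frac{1}{4}\right) - \frac{122}{23}\right) = - 225 \left(- \frac{15}{4} - \frac{122}{23}\right) = \left(-225\right) \left(- \frac{833}{92}\right) = \frac{187425}{92}$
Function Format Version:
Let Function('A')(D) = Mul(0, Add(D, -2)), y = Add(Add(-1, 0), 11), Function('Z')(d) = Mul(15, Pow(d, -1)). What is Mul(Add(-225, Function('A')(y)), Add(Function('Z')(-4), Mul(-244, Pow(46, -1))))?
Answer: Rational(187425, 92) ≈ 2037.2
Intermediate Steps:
y = 10 (y = Add(-1, 11) = 10)
Function('A')(D) = 0 (Function('A')(D) = Mul(0, Add(-2, D)) = 0)
Mul(Add(-225, Function('A')(y)), Add(Function('Z')(-4), Mul(-244, Pow(46, -1)))) = Mul(Add(-225, 0), Add(Mul(15, Pow(-4, -1)), Mul(-244, Pow(46, -1)))) = Mul(-225, Add(Mul(15, Rational(-1, 4)), Mul(-244, Rational(1, 46)))) = Mul(-225, Add(Rational(-15, 4), Rational(-122, 23))) = Mul(-225, Rational(-833, 92)) = Rational(187425, 92)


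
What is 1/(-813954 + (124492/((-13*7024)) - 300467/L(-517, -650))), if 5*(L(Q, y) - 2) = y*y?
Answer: -964505828/785068121232123 ≈ -1.2286e-6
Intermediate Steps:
L(Q, y) = 2 + y²/5 (L(Q, y) = 2 + (y*y)/5 = 2 + y²/5)
1/(-813954 + (124492/((-13*7024)) - 300467/L(-517, -650))) = 1/(-813954 + (124492/((-13*7024)) - 300467/(2 + (⅕)*(-650)²))) = 1/(-813954 + (124492/(-91312) - 300467/(2 + (⅕)*422500))) = 1/(-813954 + (124492*(-1/91312) - 300467/(2 + 84500))) = 1/(-813954 + (-31123/22828 - 300467/84502)) = 1/(-813954 - 4744508211/964505828) = 1/(-785068121232123/964505828) = -964505828/785068121232123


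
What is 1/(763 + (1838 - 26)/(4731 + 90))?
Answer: 1607/1226745 ≈ 0.0013100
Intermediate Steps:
1/(763 + (1838 - 26)/(4731 + 90)) = 1/(763 + 1812/4821) = 1/(763 + 1812*(1/4821)) = 1/(763 + 604/1607) = 1/(1226745/1607) = 1607/1226745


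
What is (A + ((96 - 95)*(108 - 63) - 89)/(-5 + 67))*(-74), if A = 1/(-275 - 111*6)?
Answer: 1534242/29171 ≈ 52.595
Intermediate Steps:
A = -1/941 (A = 1/(-275 - 666) = 1/(-941) = -1/941 ≈ -0.0010627)
(A + ((96 - 95)*(108 - 63) - 89)/(-5 + 67))*(-74) = (-1/941 + ((96 - 95)*(108 - 63) - 89)/(-5 + 67))*(-74) = (-1/941 + (1*45 - 89)/62)*(-74) = (-1/941 + (45 - 89)*(1/62))*(-74) = (-1/941 - 44*1/62)*(-74) = (-1/941 - 22/31)*(-74) = -20733/29171*(-74) = 1534242/29171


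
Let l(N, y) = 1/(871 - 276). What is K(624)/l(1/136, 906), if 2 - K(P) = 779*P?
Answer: -289225930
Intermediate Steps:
l(N, y) = 1/595
K(P) = 2 - 779*P
K(624)/l(1/136, 906) = (2 - 779*624)/(1/595) = (2 - 486096)*595 = -486094*595 = -289225930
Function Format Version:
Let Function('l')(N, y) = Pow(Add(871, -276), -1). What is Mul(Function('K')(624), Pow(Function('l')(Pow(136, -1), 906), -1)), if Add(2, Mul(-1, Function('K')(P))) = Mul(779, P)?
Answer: -289225930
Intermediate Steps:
Function('l')(N, y) = Rational(1, 595) (Function('l')(N, y) = Pow(595, -1) = Rational(1, 595))
Function('K')(P) = Add(2, Mul(-779, P)) (Function('K')(P) = Add(2, Mul(-1, Mul(779, P))) = Add(2, Mul(-779, P)))
Mul(Function('K')(624), Pow(Function('l')(Pow(136, -1), 906), -1)) = Mul(Add(2, Mul(-779, 624)), Pow(Rational(1, 595), -1)) = Mul(Add(2, -486096), 595) = Mul(-486094, 595) = -289225930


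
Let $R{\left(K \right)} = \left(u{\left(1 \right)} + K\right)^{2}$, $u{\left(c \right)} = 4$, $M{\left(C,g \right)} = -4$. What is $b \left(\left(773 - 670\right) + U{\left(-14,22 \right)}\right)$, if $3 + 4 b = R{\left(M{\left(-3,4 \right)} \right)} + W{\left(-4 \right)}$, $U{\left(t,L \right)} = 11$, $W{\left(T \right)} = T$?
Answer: $- \frac{399}{2} \approx -199.5$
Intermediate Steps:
$R{\left(K \right)} = \left(4 + K\right)^{2}$
$b = - \frac{7}{4}$ ($b = - \frac{3}{4} + \frac{\left(4 - 4\right)^{2} - 4}{4} = - \frac{3}{4} + \frac{0^{2} - 4}{4} = - \frac{3}{4} + \frac{0 - 4}{4} = - \frac{3}{4} + \frac{1}{4} \left(-4\right) = - \frac{3}{4} - 1 = - \frac{7}{4} \approx -1.75$)
$b \left(\left(773 - 670\right) + U{\left(-14,22 \right)}\right) = - \frac{7 \left(\left(773 - 670\right) + 11\right)}{4} = - \frac{7 \left(103 + 11\right)}{4} = \left(- \frac{7}{4}\right) 114 = - \frac{399}{2}$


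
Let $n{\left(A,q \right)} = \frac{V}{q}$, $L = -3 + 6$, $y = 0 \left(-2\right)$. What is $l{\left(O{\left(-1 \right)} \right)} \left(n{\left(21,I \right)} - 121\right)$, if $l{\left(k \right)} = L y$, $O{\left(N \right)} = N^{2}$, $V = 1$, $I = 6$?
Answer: $0$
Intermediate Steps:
$y = 0$
$L = 3$
$n{\left(A,q \right)} = \frac{1}{q}$ ($n{\left(A,q \right)} = 1 \frac{1}{q} = \frac{1}{q}$)
$l{\left(k \right)} = 0$ ($l{\left(k \right)} = 3 \cdot 0 = 0$)
$l{\left(O{\left(-1 \right)} \right)} \left(n{\left(21,I \right)} - 121\right) = 0 \left(\frac{1}{6} - 121\right) = 0 \left(- \frac{725}{6}\right) = 0$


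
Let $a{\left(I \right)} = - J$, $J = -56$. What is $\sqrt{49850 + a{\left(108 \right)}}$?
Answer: $\sqrt{49906} \approx 223.4$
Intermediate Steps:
$a{\left(I \right)} = 56$ ($a{\left(I \right)} = \left(-1\right) \left(-56\right) = 56$)
$\sqrt{49850 + a{\left(108 \right)}} = \sqrt{49850 + 56} = \sqrt{49906}$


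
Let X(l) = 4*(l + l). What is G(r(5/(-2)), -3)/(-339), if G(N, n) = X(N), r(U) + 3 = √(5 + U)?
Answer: 8/113 - 4*√10/339 ≈ 0.033483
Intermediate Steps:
X(l) = 8*l (X(l) = 4*(2*l) = 8*l)
r(U) = -3 + √(5 + U)
G(N, n) = 8*N
G(r(5/(-2)), -3)/(-339) = (8*(-3 + √(5 + 5/(-2))))/(-339) = (8*(-3 + √(5 + 5*(-½))))*(-1/339) = (8*(-3 + √(5 - 5/2)))*(-1/339) = (8*(-3 + √(5/2)))*(-1/339) = (8*(-3 + √10/2))*(-1/339) = (-24 + 4*√10)*(-1/339) = 8/113 - 4*√10/339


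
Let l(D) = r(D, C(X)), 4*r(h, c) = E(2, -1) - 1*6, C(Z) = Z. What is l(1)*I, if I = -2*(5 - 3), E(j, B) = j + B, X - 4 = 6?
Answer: 5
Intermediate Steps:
X = 10 (X = 4 + 6 = 10)
E(j, B) = B + j
r(h, c) = -5/4 (r(h, c) = ((-1 + 2) - 1*6)/4 = (1 - 6)/4 = (¼)*(-5) = -5/4)
l(D) = -5/4
I = -4 (I = -2*2 = -4)
l(1)*I = -5/4*(-4) = 5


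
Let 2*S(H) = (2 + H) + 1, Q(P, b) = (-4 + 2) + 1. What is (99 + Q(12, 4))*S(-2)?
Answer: 49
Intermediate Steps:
Q(P, b) = -1 (Q(P, b) = -2 + 1 = -1)
S(H) = 3/2 + H/2 (S(H) = ((2 + H) + 1)/2 = (3 + H)/2 = 3/2 + H/2)
(99 + Q(12, 4))*S(-2) = (99 - 1)*(3/2 + (1/2)*(-2)) = 98*(3/2 - 1) = 98*(1/2) = 49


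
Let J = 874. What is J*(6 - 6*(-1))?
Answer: 10488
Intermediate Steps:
J*(6 - 6*(-1)) = 874*(6 - 6*(-1)) = 874*(6 + 6) = 874*12 = 10488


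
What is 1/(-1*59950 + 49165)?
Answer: -1/10785 ≈ -9.2721e-5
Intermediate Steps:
1/(-1*59950 + 49165) = 1/(-59950 + 49165) = 1/(-10785) = -1/10785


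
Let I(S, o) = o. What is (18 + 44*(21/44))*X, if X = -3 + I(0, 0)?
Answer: -117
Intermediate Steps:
X = -3 (X = -3 + 0 = -3)
(18 + 44*(21/44))*X = (18 + 44*(21/44))*(-3) = (18 + 21)*(-3) = 39*(-3) = -117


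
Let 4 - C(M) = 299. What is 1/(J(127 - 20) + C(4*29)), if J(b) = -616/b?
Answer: -107/32181 ≈ -0.0033249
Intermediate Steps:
C(M) = -295 (C(M) = 4 - 1*299 = 4 - 299 = -295)
1/(J(127 - 20) + C(4*29)) = 1/(-616/(127 - 20) - 295) = 1/(-616/107 - 295) = 1/(-32181/107) = -107/32181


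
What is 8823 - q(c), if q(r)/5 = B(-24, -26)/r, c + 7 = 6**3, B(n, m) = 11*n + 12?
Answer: 1845267/209 ≈ 8829.0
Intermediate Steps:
B(n, m) = 12 + 11*n
c = 209 (c = -7 + 6**3 = -7 + 216 = 209)
q(r) = -1260/r (q(r) = 5*((12 + 11*(-24))/r) = 5*((12 - 264)/r) = 5*(-252/r) = -1260/r)
8823 - q(c) = 8823 - (-1260)/209 = 8823 - 1*(-1260/209) = 8823 + 1260/209 = 1845267/209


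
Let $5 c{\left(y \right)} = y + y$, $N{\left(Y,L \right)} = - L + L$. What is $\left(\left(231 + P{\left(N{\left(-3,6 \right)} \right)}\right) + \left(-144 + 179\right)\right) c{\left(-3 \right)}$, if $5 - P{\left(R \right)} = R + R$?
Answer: $- \frac{1626}{5} \approx -325.2$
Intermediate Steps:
$N{\left(Y,L \right)} = 0$
$c{\left(y \right)} = \frac{2 y}{5}$ ($c{\left(y \right)} = \frac{y + y}{5} = \frac{2 y}{5}$)
$P{\left(R \right)} = 5 - 2 R$ ($P{\left(R \right)} = 5 - \left(R + R\right) = 5 - 2 R$)
$\left(\left(231 + P{\left(N{\left(-3,6 \right)} \right)}\right) + \left(-144 + 179\right)\right) c{\left(-3 \right)} = \left(\left(231 + \left(5 - 0\right)\right) + \left(-144 + 179\right)\right) \frac{2}{5} \left(-3\right) = \left(\left(231 + \left(5 + 0\right)\right) + 35\right) \left(- \frac{6}{5}\right) = \left(\left(231 + 5\right) + 35\right) \left(- \frac{6}{5}\right) = \left(236 + 35\right) \left(- \frac{6}{5}\right) = 271 \left(- \frac{6}{5}\right) = - \frac{1626}{5}$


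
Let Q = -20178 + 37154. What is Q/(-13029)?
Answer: -16976/13029 ≈ -1.3029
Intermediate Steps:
Q = 16976
Q/(-13029) = 16976/(-13029) = 16976*(-1/13029) = -16976/13029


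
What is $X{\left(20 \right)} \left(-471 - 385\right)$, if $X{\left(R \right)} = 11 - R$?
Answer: $7704$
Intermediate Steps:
$X{\left(20 \right)} \left(-471 - 385\right) = \left(11 - 20\right) \left(-471 - 385\right) = \left(11 - 20\right) \left(-856\right) = \left(-9\right) \left(-856\right) = 7704$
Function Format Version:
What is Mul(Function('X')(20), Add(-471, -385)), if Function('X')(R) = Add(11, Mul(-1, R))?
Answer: 7704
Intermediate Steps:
Mul(Function('X')(20), Add(-471, -385)) = Mul(Add(11, Mul(-1, 20)), Add(-471, -385)) = Mul(Add(11, -20), -856) = Mul(-9, -856) = 7704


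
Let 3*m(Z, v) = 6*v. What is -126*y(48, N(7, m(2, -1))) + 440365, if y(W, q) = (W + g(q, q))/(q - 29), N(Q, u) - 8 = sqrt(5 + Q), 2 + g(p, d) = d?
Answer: 63020327/143 + 6300*sqrt(3)/143 ≈ 4.4078e+5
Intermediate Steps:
g(p, d) = -2 + d
m(Z, v) = 2*v (m(Z, v) = (6*v)/3 = 2*v)
N(Q, u) = 8 + sqrt(5 + Q)
y(W, q) = (-2 + W + q)/(-29 + q) (y(W, q) = (W + (-2 + q))/(q - 29) = (-2 + W + q)/(-29 + q))
-126*y(48, N(7, m(2, -1))) + 440365 = -126*(-2 + 48 + (8 + sqrt(5 + 7)))/(-29 + (8 + sqrt(5 + 7))) + 440365 = -126*(-2 + 48 + (8 + sqrt(12)))/(-29 + (8 + sqrt(12))) + 440365 = -126*(-2 + 48 + (8 + 2*sqrt(3)))/(-29 + (8 + 2*sqrt(3))) + 440365 = -126*(54 + 2*sqrt(3))/(-21 + 2*sqrt(3)) + 440365 = 440365 - 126*(54 + 2*sqrt(3))/(-21 + 2*sqrt(3))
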